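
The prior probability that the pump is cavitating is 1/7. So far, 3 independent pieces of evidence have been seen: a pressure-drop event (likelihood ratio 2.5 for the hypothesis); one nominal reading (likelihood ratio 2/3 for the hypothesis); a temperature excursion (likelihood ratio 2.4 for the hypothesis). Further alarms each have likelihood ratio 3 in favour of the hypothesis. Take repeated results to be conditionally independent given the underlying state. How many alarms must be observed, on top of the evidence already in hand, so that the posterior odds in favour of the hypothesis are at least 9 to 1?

3

Prior odds = (1/7)/(6/7) = 1/6.
Combined Bayes factor of the evidence already in hand = 2.5 × (2/3) × 2.4 = 4.
Odds after that evidence = (1/6) × 4 = 2/3.
Target odds = 9.
Need 3ⁿ ≥ 9 ÷ (2/3) = 13.5.
3² = 9 falls short of 13.5 but 3³ = 27 reaches it, so n = 3.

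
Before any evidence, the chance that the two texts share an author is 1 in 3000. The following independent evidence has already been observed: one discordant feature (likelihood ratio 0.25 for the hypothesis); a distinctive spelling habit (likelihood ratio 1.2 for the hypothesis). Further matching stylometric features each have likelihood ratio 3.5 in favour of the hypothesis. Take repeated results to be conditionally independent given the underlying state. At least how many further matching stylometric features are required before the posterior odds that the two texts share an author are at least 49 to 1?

Prior odds = (1/3000)/(2999/3000) = 1/2999.
Combined Bayes factor of the evidence already in hand = 0.25 × 1.2 = 0.3.
Odds after that evidence = (1/2999) × 0.3 = 3/29990.
Target odds = 49.
Need 3.5ⁿ ≥ 49 ÷ (3/29990) = 1469510/3.
3.5¹⁰ = 282475249/1024 falls short of 1469510/3 but 3.5¹¹ ≈965492 reaches it, so n = 11.

11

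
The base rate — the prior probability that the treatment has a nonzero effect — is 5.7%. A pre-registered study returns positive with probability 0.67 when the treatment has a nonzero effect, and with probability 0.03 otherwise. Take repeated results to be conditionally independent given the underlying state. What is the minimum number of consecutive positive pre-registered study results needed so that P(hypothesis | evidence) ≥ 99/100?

Prior odds = 0.057/0.943 = 57/943.
Likelihood ratio of a positive result = 0.67/0.03 = 67/3.
Target odds: 0.99 ÷ 0.01 = 99.
Need (57/943) × (67/3)ⁿ ≥ 99, i.e. (67/3)ⁿ ≥ 31119/19.
(67/3)² = 4489/9 falls short of 31119/19 but (67/3)³ = 300763/27 reaches it, so n = 3.

3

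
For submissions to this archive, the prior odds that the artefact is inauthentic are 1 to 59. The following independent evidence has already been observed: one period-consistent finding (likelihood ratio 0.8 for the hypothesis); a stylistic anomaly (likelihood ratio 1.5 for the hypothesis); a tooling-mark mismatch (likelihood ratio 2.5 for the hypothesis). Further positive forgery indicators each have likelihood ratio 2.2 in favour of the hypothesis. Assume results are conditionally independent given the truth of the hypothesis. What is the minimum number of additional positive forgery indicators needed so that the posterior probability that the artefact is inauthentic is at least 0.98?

Prior odds = 1/59.
Combined Bayes factor of the evidence already in hand = 0.8 × 1.5 × 2.5 = 3.
Odds after that evidence = (1/59) × 3 = 3/59.
Target odds = 0.98/0.02 = 49.
Need 2.2ⁿ ≥ 49 ÷ (3/59) = 2891/3.
2.2⁸ = 214358881/390625 falls short of 2891/3 but 2.2⁹ ≈1207.27 reaches it, so n = 9.

9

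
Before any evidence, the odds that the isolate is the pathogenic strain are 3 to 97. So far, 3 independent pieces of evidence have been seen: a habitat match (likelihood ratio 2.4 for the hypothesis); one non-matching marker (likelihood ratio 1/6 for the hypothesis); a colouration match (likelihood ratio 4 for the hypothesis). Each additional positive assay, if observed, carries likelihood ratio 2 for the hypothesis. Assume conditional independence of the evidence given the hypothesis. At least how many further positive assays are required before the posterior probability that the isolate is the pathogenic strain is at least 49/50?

Prior odds = 3/97.
Combined Bayes factor of the evidence already in hand = 2.4 × (1/6) × 4 = 1.6.
Odds after that evidence = (3/97) × 1.6 = 24/485.
Target odds = 0.98/0.02 = 49.
Need 2ⁿ ≥ 49 ÷ (24/485) = 23765/24.
2⁹ = 512 falls short of 23765/24 but 2¹⁰ = 1024 reaches it, so n = 10.

10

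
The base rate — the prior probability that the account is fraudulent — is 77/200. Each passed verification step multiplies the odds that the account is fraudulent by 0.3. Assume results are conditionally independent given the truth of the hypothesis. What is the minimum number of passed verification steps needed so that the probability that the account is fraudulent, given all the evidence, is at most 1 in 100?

Prior odds = 0.385/0.615 = 77/123.
Likelihood ratio per passed verification step = 0.3.
Target odds: 0.01 ÷ 0.99 = 1/99.
Need (77/123) × 0.3ⁿ ≤ 1/99, i.e. 0.3ⁿ ≤ 41/2541.
0.3³ = 0.027 is still above 41/2541 but 0.3⁴ = 0.0081 is at or below it, so n = 4.

4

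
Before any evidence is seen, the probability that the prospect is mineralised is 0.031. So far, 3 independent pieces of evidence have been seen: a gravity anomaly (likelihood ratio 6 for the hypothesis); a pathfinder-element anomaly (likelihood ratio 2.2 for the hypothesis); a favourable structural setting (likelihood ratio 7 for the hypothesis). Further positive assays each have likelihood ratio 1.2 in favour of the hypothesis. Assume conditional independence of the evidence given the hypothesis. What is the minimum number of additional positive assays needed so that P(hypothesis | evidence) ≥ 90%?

Prior odds = 0.031/0.969 = 31/969.
Combined Bayes factor of the evidence already in hand = 6 × 2.2 × 7 = 92.4.
Odds after that evidence = (31/969) × 92.4 = 4774/1615.
Target odds = 0.9/0.1 = 9.
Need 1.2ⁿ ≥ 9 ÷ (4774/1615) = 14535/4774.
1.2⁶ = 46656/15625 falls short of 14535/4774 but 1.2⁷ = 279936/78125 reaches it, so n = 7.

7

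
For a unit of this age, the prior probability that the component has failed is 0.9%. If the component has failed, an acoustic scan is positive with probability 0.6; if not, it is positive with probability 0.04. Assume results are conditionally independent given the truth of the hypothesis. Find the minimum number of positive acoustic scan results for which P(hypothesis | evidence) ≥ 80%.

Prior odds = 0.009/0.991 = 9/991.
Likelihood ratio of a positive = 0.6/0.04 = 15.
Target odds: 0.8 ÷ 0.2 = 4.
Need (9/991) × 15ⁿ ≥ 4, i.e. 15ⁿ ≥ 3964/9.
15² = 225 falls short of 3964/9 but 15³ = 3375 reaches it, so n = 3.

3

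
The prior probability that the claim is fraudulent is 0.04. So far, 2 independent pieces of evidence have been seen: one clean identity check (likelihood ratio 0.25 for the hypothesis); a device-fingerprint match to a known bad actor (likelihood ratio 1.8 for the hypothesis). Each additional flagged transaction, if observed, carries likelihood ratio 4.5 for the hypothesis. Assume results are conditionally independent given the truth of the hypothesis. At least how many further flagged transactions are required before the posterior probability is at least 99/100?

Prior odds = 0.04/0.96 = 1/24.
Combined Bayes factor of the evidence already in hand = 0.25 × 1.8 = 0.45.
Odds after that evidence = (1/24) × 0.45 = 0.01875.
Target odds = 0.99/0.01 = 99.
Need 4.5ⁿ ≥ 99 ÷ 0.01875 = 5280.
4.5⁵ = 1845.28125 falls short of 5280 but 4.5⁶ = 8303.765625 reaches it, so n = 6.

6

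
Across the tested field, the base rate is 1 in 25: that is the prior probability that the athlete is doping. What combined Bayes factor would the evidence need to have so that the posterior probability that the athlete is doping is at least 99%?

Prior odds = 0.04/0.96 = 1/24.
Target odds = 0.99/0.01 = 99.
Required Bayes factor = 99 ÷ (1/24) = 2376.

2376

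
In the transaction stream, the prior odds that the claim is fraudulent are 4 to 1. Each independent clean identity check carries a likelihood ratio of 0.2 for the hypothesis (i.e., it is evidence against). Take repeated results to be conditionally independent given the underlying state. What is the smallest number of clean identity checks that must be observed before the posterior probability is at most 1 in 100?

Prior odds = 4.
Likelihood ratio per clean identity check = 0.2.
Target posterior odds = 0.01/0.99 = 1/99.
Require 0.2ⁿ ≤ 1/99 ÷ 4 = 1/396.
0.2³ = 0.008 is still above 1/396 but 0.2⁴ = 0.0016 is at or below it, so n = 4.

4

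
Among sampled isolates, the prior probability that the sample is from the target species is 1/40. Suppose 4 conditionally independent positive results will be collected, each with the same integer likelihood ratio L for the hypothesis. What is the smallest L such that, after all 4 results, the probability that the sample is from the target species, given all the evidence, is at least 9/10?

Prior odds = 0.025/0.975 = 1/39.
Target odds = 0.9/0.1 = 9.
Need L⁴ ≥ 9 ÷ (1/39) = 351.
4⁴ = 256 < 351 ≤ 625 = 5⁴, so L = 5.

5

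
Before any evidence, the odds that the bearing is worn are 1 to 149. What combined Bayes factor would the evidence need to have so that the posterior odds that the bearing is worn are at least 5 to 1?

Prior odds = 1/149.
Target odds = 5.
Required Bayes factor = 5 ÷ (1/149) = 745.

745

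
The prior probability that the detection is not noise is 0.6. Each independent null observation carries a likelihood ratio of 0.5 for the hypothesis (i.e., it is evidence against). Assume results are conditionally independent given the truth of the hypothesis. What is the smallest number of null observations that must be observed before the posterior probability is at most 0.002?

Prior odds = 0.6/0.4 = 1.5.
Likelihood ratio per null observation = 0.5.
Target odds: 0.002 ÷ 0.998 = 1/499.
Need 1.5 × 0.5ⁿ ≤ 1/499, i.e. 0.5ⁿ ≤ 2/1497.
0.5⁹ = 0.001953125 is still above 2/1497 but 0.5¹⁰ = 1/1024 is at or below it, so n = 10.

10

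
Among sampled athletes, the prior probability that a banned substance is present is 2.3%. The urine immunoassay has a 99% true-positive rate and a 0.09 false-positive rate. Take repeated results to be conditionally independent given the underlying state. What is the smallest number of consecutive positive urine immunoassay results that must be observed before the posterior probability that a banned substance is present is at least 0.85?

3

Prior odds: 0.023 ÷ 0.977 = 23/977.
Likelihood ratio of a positive result = 0.99/0.09 = 11.
Target odds: 0.85 ÷ 0.15 = 17/3.
Require 11ⁿ ≥ 17/3 ÷ (23/977) = 16609/69.
11² = 121 falls short of 16609/69 but 11³ = 1331 reaches it, so n = 3.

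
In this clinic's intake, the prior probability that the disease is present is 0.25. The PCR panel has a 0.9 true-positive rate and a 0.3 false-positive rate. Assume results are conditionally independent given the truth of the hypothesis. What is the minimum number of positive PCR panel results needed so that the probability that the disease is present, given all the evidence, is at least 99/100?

Prior odds: 0.25 ÷ 0.75 = 1/3.
Likelihood ratio of a positive result = 0.9/0.3 = 3.
Target posterior odds = 0.99/0.01 = 99.
Need (1/3) × 3ⁿ ≥ 99, i.e. 3ⁿ ≥ 297.
3⁵ = 243 falls short of 297 but 3⁶ = 729 reaches it, so n = 6.

6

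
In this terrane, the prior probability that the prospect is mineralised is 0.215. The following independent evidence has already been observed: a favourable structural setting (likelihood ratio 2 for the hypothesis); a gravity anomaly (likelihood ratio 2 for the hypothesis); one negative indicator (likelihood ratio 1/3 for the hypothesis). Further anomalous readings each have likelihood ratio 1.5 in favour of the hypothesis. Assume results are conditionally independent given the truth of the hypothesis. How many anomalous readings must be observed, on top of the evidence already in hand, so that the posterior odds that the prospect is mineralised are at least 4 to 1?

6

Prior odds = 0.215/0.785 = 43/157.
Combined Bayes factor of the evidence already in hand = 2 × 2 × (1/3) = 4/3.
Odds after that evidence = (43/157) × 4/3 = 172/471.
Target odds = 4.
Need 1.5ⁿ ≥ 4 ÷ (172/471) = 471/43.
1.5⁵ = 7.59375 falls short of 471/43 but 1.5⁶ = 11.390625 reaches it, so n = 6.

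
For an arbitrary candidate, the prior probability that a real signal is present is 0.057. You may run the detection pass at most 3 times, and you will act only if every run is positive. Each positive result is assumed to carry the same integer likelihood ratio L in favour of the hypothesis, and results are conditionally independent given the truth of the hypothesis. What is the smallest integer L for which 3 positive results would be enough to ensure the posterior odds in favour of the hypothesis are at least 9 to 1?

6

Prior odds = 0.057/0.943 = 57/943.
Target odds = 9.
Need L³ ≥ 9 ÷ (57/943) = 2829/19.
5³ = 125 < 2829/19 ≤ 216 = 6³, so L = 6.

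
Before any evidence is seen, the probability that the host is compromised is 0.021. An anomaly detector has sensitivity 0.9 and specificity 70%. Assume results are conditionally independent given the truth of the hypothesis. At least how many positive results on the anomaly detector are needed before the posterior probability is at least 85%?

6

Prior odds: 0.021 ÷ 0.979 = 21/979.
False-positive rate = 1 − 0.7 = 0.3; likelihood ratio of a positive = 0.9/0.3 = 3.
Target odds: 0.85 ÷ 0.15 = 17/3.
Require 3ⁿ ≥ 17/3 ÷ (21/979) = 16643/63.
3⁵ = 243 falls short of 16643/63 but 3⁶ = 729 reaches it, so n = 6.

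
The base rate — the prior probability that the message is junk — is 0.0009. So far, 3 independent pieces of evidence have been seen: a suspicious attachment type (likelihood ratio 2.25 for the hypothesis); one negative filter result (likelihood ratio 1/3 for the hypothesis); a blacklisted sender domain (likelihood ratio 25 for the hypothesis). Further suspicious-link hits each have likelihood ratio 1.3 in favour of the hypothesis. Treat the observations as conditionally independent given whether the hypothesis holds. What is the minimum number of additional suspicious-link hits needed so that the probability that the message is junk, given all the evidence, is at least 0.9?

24

Prior odds = 0.0009/0.9991 = 9/9991.
Combined Bayes factor of the evidence already in hand = 2.25 × (1/3) × 25 = 18.75.
Odds after that evidence = (9/9991) × 18.75 = 675/39964.
Target odds = 0.9/0.1 = 9.
Need 1.3ⁿ ≥ 9 ÷ (675/39964) = 39964/75.
1.3²³ ≈417.539 falls short of 39964/75 but 1.3²⁴ ≈542.801 reaches it, so n = 24.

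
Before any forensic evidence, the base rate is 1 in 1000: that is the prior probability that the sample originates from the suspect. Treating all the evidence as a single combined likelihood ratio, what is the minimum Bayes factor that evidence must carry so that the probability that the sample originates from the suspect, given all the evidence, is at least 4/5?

3996

Prior odds = 0.001/0.999 = 1/999.
Target odds = 0.8/0.2 = 4.
Required Bayes factor = 4 ÷ (1/999) = 3996.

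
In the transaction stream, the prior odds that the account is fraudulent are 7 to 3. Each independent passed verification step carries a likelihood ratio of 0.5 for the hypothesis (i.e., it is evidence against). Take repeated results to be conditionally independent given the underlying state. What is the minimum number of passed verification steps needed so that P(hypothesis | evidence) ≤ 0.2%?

Prior odds = 7/3.
Likelihood ratio per passed verification step = 0.5.
Target posterior odds = 0.002/0.998 = 1/499.
Need (7/3) × 0.5ⁿ ≤ 1/499, i.e. 0.5ⁿ ≤ 3/3493.
0.5¹⁰ = 1/1024 is still above 3/3493 but 0.5¹¹ = 1/2048 is at or below it, so n = 11.

11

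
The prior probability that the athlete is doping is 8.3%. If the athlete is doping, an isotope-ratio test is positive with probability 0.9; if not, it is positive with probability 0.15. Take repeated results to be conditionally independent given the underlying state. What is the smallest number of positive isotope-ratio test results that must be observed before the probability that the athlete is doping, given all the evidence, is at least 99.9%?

6

Prior odds: 0.083 ÷ 0.917 = 83/917.
Likelihood ratio of a positive = 0.9/0.15 = 6.
Target odds: 0.999 ÷ 0.001 = 999.
Need (83/917) × 6ⁿ ≥ 999, i.e. 6ⁿ ≥ 916083/83.
6⁵ = 7776 falls short of 916083/83 but 6⁶ = 46656 reaches it, so n = 6.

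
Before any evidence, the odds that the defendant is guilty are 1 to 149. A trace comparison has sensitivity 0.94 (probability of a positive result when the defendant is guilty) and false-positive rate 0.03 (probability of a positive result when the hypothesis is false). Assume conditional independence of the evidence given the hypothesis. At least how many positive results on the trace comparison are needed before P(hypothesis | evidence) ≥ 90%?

3

Prior odds = 1/149.
Likelihood ratio of a positive result = 0.94/0.03 = 94/3.
Target odds: 0.9 ÷ 0.1 = 9.
Require (94/3)ⁿ ≥ 9 ÷ (1/149) = 1341.
(94/3)² = 8836/9 falls short of 1341 but (94/3)³ = 830584/27 reaches it, so n = 3.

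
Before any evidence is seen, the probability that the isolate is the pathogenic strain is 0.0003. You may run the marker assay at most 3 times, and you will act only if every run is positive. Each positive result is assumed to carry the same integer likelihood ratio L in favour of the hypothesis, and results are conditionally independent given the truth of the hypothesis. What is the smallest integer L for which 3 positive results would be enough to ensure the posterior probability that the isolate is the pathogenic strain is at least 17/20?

27

Prior odds = 0.0003/0.9997 = 3/9997.
Target odds = 0.85/0.15 = 17/3.
Need L³ ≥ 17/3 ÷ (3/9997) = 169949/9.
26³ = 17576 < 169949/9 ≤ 19683 = 27³, so L = 27.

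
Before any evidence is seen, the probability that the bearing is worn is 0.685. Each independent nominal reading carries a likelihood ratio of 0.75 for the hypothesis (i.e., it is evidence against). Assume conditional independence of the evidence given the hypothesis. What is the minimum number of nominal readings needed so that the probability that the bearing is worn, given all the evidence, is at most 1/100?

Prior odds = 0.685/0.315 = 137/63.
Likelihood ratio per nominal reading = 0.75.
Target posterior odds = 0.01/0.99 = 1/99.
Require 0.75ⁿ ≤ 1/99 ÷ (137/63) = 7/1507.
0.75¹⁸ ≈0.00563771 is still above 7/1507 but 0.75¹⁹ ≈0.00422828 is at or below it, so n = 19.

19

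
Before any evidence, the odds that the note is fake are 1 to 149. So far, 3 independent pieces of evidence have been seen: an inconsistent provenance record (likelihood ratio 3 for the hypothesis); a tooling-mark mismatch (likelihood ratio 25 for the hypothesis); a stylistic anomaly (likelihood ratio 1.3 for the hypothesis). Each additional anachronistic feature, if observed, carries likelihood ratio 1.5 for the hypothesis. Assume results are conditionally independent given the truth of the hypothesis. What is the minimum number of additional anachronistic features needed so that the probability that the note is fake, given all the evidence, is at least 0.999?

Prior odds = 1/149.
Combined Bayes factor of the evidence already in hand = 3 × 25 × 1.3 = 97.5.
Odds after that evidence = (1/149) × 97.5 = 195/298.
Target odds = 0.999/0.001 = 999.
Need 1.5ⁿ ≥ 999 ÷ (195/298) = 99234/65.
1.5¹⁸ = 387420489/262144 falls short of 99234/65 but 1.5¹⁹ ≈2216.84 reaches it, so n = 19.

19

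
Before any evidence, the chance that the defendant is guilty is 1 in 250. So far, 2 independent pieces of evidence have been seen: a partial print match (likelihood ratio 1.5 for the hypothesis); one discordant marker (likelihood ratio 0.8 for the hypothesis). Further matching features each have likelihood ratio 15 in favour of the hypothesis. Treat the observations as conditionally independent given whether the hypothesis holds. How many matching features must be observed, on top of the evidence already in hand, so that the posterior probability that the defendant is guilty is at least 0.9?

3

Prior odds = 0.004/0.996 = 1/249.
Combined Bayes factor of the evidence already in hand = 1.5 × 0.8 = 1.2.
Odds after that evidence = (1/249) × 1.2 = 2/415.
Target odds = 0.9/0.1 = 9.
Need 15ⁿ ≥ 9 ÷ (2/415) = 1867.5.
15² = 225 falls short of 1867.5 but 15³ = 3375 reaches it, so n = 3.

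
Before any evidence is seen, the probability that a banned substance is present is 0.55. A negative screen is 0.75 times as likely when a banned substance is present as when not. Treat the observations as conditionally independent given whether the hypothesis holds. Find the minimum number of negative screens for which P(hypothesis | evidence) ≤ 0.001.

25

Prior odds = 0.55/0.45 = 11/9.
Likelihood ratio per negative screen = 0.75.
Target posterior odds = 0.001/0.999 = 1/999.
Require 0.75ⁿ ≤ 1/999 ÷ (11/9) = 1/1221.
0.75²⁴ ≈0.00100339 is still above 1/1221 but 0.75²⁵ ≈0.000752543 is at or below it, so n = 25.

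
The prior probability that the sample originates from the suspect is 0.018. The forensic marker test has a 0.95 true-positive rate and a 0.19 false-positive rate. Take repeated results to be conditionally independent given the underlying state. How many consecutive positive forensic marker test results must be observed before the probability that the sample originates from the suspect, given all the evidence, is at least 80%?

4

Prior odds: 0.018 ÷ 0.982 = 9/491.
Likelihood ratio of a positive result = 0.95/0.19 = 5.
Target odds: 0.8 ÷ 0.2 = 4.
Require 5ⁿ ≥ 4 ÷ (9/491) = 1964/9.
5³ = 125 falls short of 1964/9 but 5⁴ = 625 reaches it, so n = 4.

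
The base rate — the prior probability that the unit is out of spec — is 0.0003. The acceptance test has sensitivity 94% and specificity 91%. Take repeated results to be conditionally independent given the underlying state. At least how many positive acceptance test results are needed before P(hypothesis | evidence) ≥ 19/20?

Prior odds = 0.0003/0.9997 = 3/9997.
False-positive rate = 1 − 0.91 = 0.09; likelihood ratio of a positive = 0.94/0.09 = 94/9.
Target odds: 0.95 ÷ 0.05 = 19.
Require (94/9)ⁿ ≥ 19 ÷ (3/9997) = 189943/3.
(94/9)⁴ = 78074896/6561 falls short of 189943/3 but (94/9)⁵ ≈124287 reaches it, so n = 5.

5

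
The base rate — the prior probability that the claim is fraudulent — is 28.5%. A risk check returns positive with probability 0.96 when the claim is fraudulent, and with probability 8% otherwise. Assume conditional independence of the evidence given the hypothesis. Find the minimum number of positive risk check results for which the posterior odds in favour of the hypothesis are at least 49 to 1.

2

Prior odds: 0.285 ÷ 0.715 = 57/143.
Likelihood ratio of a positive result = 0.96/0.08 = 12.
Target odds = 49.
Require 12ⁿ ≥ 49 ÷ (57/143) = 7007/57.
12¹ = 12 falls short of 7007/57 but 12² = 144 reaches it, so n = 2.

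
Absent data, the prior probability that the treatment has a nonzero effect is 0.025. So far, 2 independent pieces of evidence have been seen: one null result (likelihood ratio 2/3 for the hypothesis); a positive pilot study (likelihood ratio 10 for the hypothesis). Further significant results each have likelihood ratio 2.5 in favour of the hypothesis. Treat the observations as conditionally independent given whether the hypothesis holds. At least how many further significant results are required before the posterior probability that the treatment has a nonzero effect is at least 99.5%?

8

Prior odds = 0.025/0.975 = 1/39.
Combined Bayes factor of the evidence already in hand = (2/3) × 10 = 20/3.
Odds after that evidence = (1/39) × 20/3 = 20/117.
Target odds = 0.995/0.005 = 199.
Need 2.5ⁿ ≥ 199 ÷ (20/117) = 1164.15.
2.5⁷ = 610.3515625 falls short of 1164.15 but 2.5⁸ = 390625/256 reaches it, so n = 8.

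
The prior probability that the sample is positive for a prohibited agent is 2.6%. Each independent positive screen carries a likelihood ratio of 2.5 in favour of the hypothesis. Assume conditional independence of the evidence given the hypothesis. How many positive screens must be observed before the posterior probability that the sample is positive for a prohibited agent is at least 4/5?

6

Prior odds = 0.026/0.974 = 13/487.
Likelihood ratio per positive screen = 2.5.
Target odds: 0.8 ÷ 0.2 = 4.
Require 2.5ⁿ ≥ 4 ÷ (13/487) = 1948/13.
2.5⁵ = 97.65625 falls short of 1948/13 but 2.5⁶ = 244.140625 reaches it, so n = 6.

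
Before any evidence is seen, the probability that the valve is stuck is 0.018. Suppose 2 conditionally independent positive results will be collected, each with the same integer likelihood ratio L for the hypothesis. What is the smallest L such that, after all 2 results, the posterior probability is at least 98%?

52

Prior odds = 0.018/0.982 = 9/491.
Target odds = 0.98/0.02 = 49.
Need L² ≥ 49 ÷ (9/491) = 24059/9.
51² = 2601 < 24059/9 ≤ 2704 = 52², so L = 52.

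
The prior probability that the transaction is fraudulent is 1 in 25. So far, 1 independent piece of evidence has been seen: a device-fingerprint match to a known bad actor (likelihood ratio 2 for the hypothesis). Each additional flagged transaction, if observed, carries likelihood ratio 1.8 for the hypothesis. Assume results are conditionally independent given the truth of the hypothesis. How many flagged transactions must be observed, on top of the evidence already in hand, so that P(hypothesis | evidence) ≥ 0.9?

Prior odds = 0.04/0.96 = 1/24.
Bayes factor of the evidence already in hand = 2.
Odds after that evidence = (1/24) × 2 = 1/12.
Target odds = 0.9/0.1 = 9.
Need 1.8ⁿ ≥ 9 ÷ (1/12) = 108.
1.8⁷ = 4782969/78125 falls short of 108 but 1.8⁸ = 43046721/390625 reaches it, so n = 8.

8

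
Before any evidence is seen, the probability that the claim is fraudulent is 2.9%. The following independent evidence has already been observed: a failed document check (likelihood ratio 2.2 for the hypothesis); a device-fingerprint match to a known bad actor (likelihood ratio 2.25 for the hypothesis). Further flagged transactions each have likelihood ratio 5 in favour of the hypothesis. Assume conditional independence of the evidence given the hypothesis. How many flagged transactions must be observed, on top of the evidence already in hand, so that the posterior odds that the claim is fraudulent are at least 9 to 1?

3

Prior odds = 0.029/0.971 = 29/971.
Combined Bayes factor of the evidence already in hand = 2.2 × 2.25 = 4.95.
Odds after that evidence = (29/971) × 4.95 = 2871/19420.
Target odds = 9.
Need 5ⁿ ≥ 9 ÷ (2871/19420) = 19420/319.
5² = 25 falls short of 19420/319 but 5³ = 125 reaches it, so n = 3.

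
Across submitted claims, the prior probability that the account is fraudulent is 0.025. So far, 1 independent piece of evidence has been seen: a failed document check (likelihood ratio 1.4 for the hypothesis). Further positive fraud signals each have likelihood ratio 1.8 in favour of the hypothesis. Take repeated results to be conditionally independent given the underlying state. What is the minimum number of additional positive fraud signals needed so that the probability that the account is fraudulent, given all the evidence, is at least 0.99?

14

Prior odds = 0.025/0.975 = 1/39.
Bayes factor of the evidence already in hand = 1.4.
Odds after that evidence = (1/39) × 1.4 = 7/195.
Target odds = 0.99/0.01 = 99.
Need 1.8ⁿ ≥ 99 ÷ (7/195) = 19305/7.
1.8¹³ ≈2082.3 falls short of 19305/7 but 1.8¹⁴ ≈3748.13 reaches it, so n = 14.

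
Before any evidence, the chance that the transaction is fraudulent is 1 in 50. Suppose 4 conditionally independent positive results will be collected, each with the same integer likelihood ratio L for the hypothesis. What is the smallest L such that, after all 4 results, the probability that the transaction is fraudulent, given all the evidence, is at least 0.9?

5

Prior odds = 0.02/0.98 = 1/49.
Target odds = 0.9/0.1 = 9.
Need L⁴ ≥ 9 ÷ (1/49) = 441.
4⁴ = 256 < 441 ≤ 625 = 5⁴, so L = 5.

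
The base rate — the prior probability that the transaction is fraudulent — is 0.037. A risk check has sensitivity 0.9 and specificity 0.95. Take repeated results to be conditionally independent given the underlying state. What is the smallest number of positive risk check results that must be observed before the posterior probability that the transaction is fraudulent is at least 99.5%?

Prior odds = 0.037/0.963 = 37/963.
False-positive rate = 1 − 0.95 = 0.05; likelihood ratio of a positive = 0.9/0.05 = 18.
Target posterior odds = 0.995/0.005 = 199.
Require 18ⁿ ≥ 199 ÷ (37/963) = 191637/37.
18² = 324 falls short of 191637/37 but 18³ = 5832 reaches it, so n = 3.

3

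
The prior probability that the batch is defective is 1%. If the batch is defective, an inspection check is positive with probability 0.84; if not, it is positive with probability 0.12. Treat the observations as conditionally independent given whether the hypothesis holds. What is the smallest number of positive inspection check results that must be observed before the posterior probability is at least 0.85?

Prior odds: 0.01 ÷ 0.99 = 1/99.
Likelihood ratio of a positive = 0.84/0.12 = 7.
Target posterior odds = 0.85/0.15 = 17/3.
Require 7ⁿ ≥ 17/3 ÷ (1/99) = 561.
7³ = 343 falls short of 561 but 7⁴ = 2401 reaches it, so n = 4.

4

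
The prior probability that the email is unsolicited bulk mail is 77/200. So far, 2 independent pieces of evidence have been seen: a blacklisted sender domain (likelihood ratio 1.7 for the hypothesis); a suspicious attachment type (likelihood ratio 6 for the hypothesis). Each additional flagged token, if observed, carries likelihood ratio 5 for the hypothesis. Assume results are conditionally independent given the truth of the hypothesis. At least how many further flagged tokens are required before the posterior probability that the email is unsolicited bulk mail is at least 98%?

2

Prior odds = 0.385/0.615 = 77/123.
Combined Bayes factor of the evidence already in hand = 1.7 × 6 = 10.2.
Odds after that evidence = (77/123) × 10.2 = 1309/205.
Target odds = 0.98/0.02 = 49.
Need 5ⁿ ≥ 49 ÷ (1309/205) = 1435/187.
5¹ = 5 falls short of 1435/187 but 5² = 25 reaches it, so n = 2.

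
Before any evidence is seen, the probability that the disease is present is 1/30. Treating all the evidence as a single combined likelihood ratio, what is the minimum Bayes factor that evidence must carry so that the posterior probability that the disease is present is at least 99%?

Prior odds = (1/30)/(29/30) = 1/29.
Target odds = 0.99/0.01 = 99.
Required Bayes factor = 99 ÷ (1/29) = 2871.

2871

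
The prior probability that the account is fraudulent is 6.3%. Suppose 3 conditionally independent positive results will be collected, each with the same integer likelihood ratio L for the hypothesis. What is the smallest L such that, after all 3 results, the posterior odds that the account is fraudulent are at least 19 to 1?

7

Prior odds = 0.063/0.937 = 63/937.
Target odds = 19.
Need L³ ≥ 19 ÷ (63/937) = 17803/63.
6³ = 216 < 17803/63 ≤ 343 = 7³, so L = 7.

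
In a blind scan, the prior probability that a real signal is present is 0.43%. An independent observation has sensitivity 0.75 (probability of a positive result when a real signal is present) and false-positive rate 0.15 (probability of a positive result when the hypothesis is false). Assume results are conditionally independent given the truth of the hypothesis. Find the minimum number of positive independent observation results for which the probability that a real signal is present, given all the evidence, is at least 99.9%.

8

Prior odds: 0.0043 ÷ 0.9957 = 43/9957.
Likelihood ratio of a positive result = 0.75/0.15 = 5.
Target posterior odds = 0.999/0.001 = 999.
Need (43/9957) × 5ⁿ ≥ 999, i.e. 5ⁿ ≥ 9947043/43.
5⁷ = 78125 falls short of 9947043/43 but 5⁸ = 390625 reaches it, so n = 8.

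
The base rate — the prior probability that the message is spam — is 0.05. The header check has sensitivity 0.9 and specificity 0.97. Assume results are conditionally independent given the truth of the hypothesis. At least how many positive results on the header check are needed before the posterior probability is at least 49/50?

Prior odds = 0.05/0.95 = 1/19.
False-positive rate = 1 − 0.97 = 0.03; likelihood ratio of a positive = 0.9/0.03 = 30.
Target posterior odds = 0.98/0.02 = 49.
Require 30ⁿ ≥ 49 ÷ (1/19) = 931.
30² = 900 falls short of 931 but 30³ = 27000 reaches it, so n = 3.

3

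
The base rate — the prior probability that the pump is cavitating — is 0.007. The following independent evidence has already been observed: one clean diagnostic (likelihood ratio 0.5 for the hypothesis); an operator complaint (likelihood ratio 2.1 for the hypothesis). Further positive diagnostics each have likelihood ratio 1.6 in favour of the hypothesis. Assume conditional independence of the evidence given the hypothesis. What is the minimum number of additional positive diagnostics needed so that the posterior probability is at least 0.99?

Prior odds = 0.007/0.993 = 7/993.
Combined Bayes factor of the evidence already in hand = 0.5 × 2.1 = 1.05.
Odds after that evidence = (7/993) × 1.05 = 49/6620.
Target odds = 0.99/0.01 = 99.
Need 1.6ⁿ ≥ 99 ÷ (49/6620) = 655380/49.
1.6²⁰ ≈12089.3 falls short of 655380/49 but 1.6²¹ ≈19342.8 reaches it, so n = 21.

21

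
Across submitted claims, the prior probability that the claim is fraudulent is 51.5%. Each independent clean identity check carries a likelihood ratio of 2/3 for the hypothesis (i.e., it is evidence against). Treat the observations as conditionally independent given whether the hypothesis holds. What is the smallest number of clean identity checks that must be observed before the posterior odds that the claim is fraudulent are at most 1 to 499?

Prior odds = 0.515/0.485 = 103/97.
Likelihood ratio per clean identity check = 2/3.
Target odds = 1/499.
Require (2/3)ⁿ ≤ 1/499 ÷ (103/97) = 97/51397.
(2/3)¹⁵ = 32768/14348907 is still above 97/51397 but (2/3)¹⁶ = 65536/43046721 is at or below it, so n = 16.

16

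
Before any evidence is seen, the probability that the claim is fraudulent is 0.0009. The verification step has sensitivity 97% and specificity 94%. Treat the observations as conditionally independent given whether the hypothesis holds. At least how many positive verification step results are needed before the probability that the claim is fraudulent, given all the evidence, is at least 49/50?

4

Prior odds = 0.0009/0.9991 = 9/9991.
False-positive rate = 1 − 0.94 = 0.06; likelihood ratio of a positive = 0.97/0.06 = 97/6.
Target odds: 0.98 ÷ 0.02 = 49.
Need (9/9991) × (97/6)ⁿ ≥ 49, i.e. (97/6)ⁿ ≥ 489559/9.
(97/6)³ = 912673/216 falls short of 489559/9 but (97/6)⁴ = 88529281/1296 reaches it, so n = 4.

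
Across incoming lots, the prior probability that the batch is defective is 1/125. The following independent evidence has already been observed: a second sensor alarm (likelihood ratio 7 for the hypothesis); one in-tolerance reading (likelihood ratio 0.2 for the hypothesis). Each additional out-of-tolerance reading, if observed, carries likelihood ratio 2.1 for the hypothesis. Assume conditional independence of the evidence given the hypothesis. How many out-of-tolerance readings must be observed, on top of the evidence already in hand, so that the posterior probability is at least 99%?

13

Prior odds = 0.008/0.992 = 1/124.
Combined Bayes factor of the evidence already in hand = 7 × 0.2 = 1.4.
Odds after that evidence = (1/124) × 1.4 = 7/620.
Target odds = 0.99/0.01 = 99.
Need 2.1ⁿ ≥ 99 ÷ (7/620) = 61380/7.
2.1¹² ≈7355.83 falls short of 61380/7 but 2.1¹³ ≈15447.2 reaches it, so n = 13.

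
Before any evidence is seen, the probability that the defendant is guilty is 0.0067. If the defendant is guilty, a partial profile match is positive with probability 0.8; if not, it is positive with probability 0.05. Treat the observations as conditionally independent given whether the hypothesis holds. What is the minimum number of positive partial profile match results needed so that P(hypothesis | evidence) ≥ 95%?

Prior odds = 0.0067/0.9933 = 67/9933.
Likelihood ratio of a positive = 0.8/0.05 = 16.
Target posterior odds = 0.95/0.05 = 19.
Need (67/9933) × 16ⁿ ≥ 19, i.e. 16ⁿ ≥ 188727/67.
16² = 256 falls short of 188727/67 but 16³ = 4096 reaches it, so n = 3.

3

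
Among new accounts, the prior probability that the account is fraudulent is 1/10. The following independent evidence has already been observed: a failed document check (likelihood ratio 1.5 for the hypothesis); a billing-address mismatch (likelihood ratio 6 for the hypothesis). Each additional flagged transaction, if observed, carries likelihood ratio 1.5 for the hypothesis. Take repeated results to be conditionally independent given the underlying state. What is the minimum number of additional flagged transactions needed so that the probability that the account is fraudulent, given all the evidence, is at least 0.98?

Prior odds = 0.1/0.9 = 1/9.
Combined Bayes factor of the evidence already in hand = 1.5 × 6 = 9.
Odds after that evidence = (1/9) × 9 = 1.
Target odds = 0.98/0.02 = 49.
Need 1.5ⁿ ≥ 49 ÷ 1 = 49.
1.5⁹ = 19683/512 falls short of 49 but 1.5¹⁰ = 59049/1024 reaches it, so n = 10.

10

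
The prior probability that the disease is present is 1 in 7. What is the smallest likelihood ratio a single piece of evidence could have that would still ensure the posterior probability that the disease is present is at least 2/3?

Prior odds = (1/7)/(6/7) = 1/6.
Target odds = (2/3)/(1/3) = 2.
Required Bayes factor = 2 ÷ (1/6) = 12.

12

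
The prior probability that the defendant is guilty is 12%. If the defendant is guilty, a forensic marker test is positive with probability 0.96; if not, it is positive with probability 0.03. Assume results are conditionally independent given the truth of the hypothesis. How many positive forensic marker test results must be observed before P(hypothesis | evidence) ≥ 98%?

Prior odds = 0.12/0.88 = 3/22.
Likelihood ratio of a positive = 0.96/0.03 = 32.
Target posterior odds = 0.98/0.02 = 49.
Require 32ⁿ ≥ 49 ÷ (3/22) = 1078/3.
32¹ = 32 falls short of 1078/3 but 32² = 1024 reaches it, so n = 2.

2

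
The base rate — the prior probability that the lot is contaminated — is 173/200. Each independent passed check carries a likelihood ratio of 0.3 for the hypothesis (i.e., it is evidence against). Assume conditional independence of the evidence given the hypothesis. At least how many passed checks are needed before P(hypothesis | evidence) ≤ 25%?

3

Prior odds: 0.865 ÷ 0.135 = 173/27.
Likelihood ratio per passed check = 0.3.
Target posterior odds = 0.25/0.75 = 1/3.
Need (173/27) × 0.3ⁿ ≤ 1/3, i.e. 0.3ⁿ ≤ 9/173.
0.3² = 0.09 is still above 9/173 but 0.3³ = 0.027 is at or below it, so n = 3.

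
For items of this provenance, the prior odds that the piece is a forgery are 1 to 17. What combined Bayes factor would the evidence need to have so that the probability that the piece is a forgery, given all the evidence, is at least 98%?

Prior odds = 1/17.
Target odds = 0.98/0.02 = 49.
Required Bayes factor = 49 ÷ (1/17) = 833.

833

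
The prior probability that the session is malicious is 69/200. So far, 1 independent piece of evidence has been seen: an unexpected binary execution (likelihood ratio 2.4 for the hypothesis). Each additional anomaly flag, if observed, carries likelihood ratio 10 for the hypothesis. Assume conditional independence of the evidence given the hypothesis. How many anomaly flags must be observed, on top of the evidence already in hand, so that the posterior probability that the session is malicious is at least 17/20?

Prior odds = 0.345/0.655 = 69/131.
Bayes factor of the evidence already in hand = 2.4.
Odds after that evidence = (69/131) × 2.4 = 828/655.
Target odds = 0.85/0.15 = 17/3.
Need 10ⁿ ≥ 17/3 ÷ (828/655) = 11135/2484.
10¹ = 10, which meets the required 11135/2484; so n = 1.

1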